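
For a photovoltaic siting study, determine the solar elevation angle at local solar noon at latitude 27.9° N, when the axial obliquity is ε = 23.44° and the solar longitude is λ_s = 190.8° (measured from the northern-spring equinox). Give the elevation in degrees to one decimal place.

Solar declination: sin δ = sin ε · sin λ_s = sin 23.44° × sin 190.8° = -0.07454, so δ = -4.275°.
At local noon the hour angle is zero, so the zenith angle equals |φ − δ| = |+27.9° − (-4.275°)| = 32.175°.
Elevation = 90° − 32.175° = 57.8°.

57.8°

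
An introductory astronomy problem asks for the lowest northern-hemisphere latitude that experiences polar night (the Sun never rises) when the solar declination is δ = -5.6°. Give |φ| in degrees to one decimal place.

|φ| = 84.4°

Polar night requires cos H₀ = −tan φ tan δ ≥ 1, i.e. tan φ tan δ ≤ −1.
The boundary is |tan φ| · |tan δ| = 1, so |φ| = 90° − |δ| = 90° − 5.6° = 84.4° in the northern hemisphere.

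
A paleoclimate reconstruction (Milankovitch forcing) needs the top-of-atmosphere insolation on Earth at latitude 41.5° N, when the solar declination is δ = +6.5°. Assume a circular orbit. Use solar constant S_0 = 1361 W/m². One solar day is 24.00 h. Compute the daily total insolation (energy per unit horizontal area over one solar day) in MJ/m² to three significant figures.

32.4 MJ/m²

cos h₀ = −tan(+41.5°) tan(+6.500°) = -0.1008, h₀ = 1.6718 rad.
Bracket: h₀ sin ϕ sin δ + cos ϕ cos δ sin h₀ = 1.6718×0.66262×0.11320 + 0.74896×0.99357×0.99491 = 0.125399 + 0.740356 = 0.865755.
Q̄ = (S_0/π) × [bracket] = (1361/π) × 0.865755 = 375.06 W/m².
Daily total = Q̄ × 24.00 h × 3600 s/h = 375.06 × 24.00 × 3600 / 10⁶ = 32.41 MJ/m².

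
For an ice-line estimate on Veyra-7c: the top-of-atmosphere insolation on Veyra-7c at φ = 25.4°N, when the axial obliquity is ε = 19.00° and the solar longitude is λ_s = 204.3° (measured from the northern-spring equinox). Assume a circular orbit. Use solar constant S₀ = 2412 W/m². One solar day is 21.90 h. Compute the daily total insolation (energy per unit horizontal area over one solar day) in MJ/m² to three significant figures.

48.8 MJ/m²

Solar declination: sin δ = sin ε · sin λ_s = sin 19.00° × sin 204.3° = -0.13398, so δ = -7.699°.
cos H₀ = −tan(+25.4°) tan(-7.699°) = 0.0642, H₀ = 1.5066 rad.
Bracket: H₀ sin φ sin δ + cos φ cos δ sin H₀ = 1.5066×0.42894×-0.13398 + 0.90334×0.99098×0.99794 = -0.086583 + 0.893348 = 0.806765.
Q̄ = (S₀/π) × [bracket] = (2412/π) × 0.806765 = 619.40 W/m².
Daily total = Q̄ × 21.90 h × 3600 s/h = 619.40 × 21.90 × 3600 / 10⁶ = 48.83 MJ/m².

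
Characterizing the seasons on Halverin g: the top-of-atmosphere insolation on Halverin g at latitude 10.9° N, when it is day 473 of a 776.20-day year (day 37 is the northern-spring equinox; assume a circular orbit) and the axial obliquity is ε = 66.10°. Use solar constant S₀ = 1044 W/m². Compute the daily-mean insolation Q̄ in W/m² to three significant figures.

Q̄ ≈ 273 W/m²

Solar longitude: λ_s = 360° × (473 − 37)/776.20 = 202.216°.
sin δ = sin 66.10° × sin 202.216° = -0.34568, so δ = -20.223°.
cos H₀ = −tan(+10.9°) tan(-20.223°) = 0.0709, H₀ = 1.4998 rad.
Bracket: H₀ sin φ sin δ + cos φ cos δ sin H₀ = 1.4998×0.18910×-0.34568 + 0.98196×0.93835×0.99748 = -0.098039 + 0.919100 = 0.821061.
Q̄ = (S₀/π) × [bracket] = (1044/π) × 0.821061 = 272.9 W/m².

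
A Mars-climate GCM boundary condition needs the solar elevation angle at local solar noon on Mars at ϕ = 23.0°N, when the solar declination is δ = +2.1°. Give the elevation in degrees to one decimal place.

At local noon the hour angle is zero, so the zenith angle equals |ϕ − δ| = |+23.0° − (+2.100°)| = 20.900°.
Elevation = 90° − 20.900° = 69.1°.

69.1°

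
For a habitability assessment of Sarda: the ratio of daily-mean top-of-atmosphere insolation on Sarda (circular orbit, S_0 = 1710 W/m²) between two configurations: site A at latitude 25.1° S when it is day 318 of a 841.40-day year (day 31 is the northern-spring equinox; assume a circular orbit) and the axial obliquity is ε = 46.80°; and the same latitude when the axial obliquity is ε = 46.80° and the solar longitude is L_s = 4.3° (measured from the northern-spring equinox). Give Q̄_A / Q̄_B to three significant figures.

Q̄_A / Q̄_B ≈ 0.409

— Configuration A (ϕ=-25.1°):
Solar longitude: L_s = 360° × (318 − 31)/841.40 = 122.795°.
sin δ = sin 46.80° × sin 122.795° = 0.61278, so δ = +37.791°.
cos h₀ = −tan(-25.1°) tan(+37.791°) = 0.3632, h₀ = 1.1991 rad.
Bracket: h₀ sin ϕ sin δ + cos ϕ cos δ sin h₀ = 1.1991×-0.42420×0.61278 + 0.90557×0.79025×0.93170 = -0.311696 + 0.666749 = 0.355053.
Q̄ = (S_0/π) × [bracket] = (1710/π) × 0.355053 = 193.26 W/m².
— Configuration B (ϕ=-25.1°):
Solar declination: sin δ = sin ε · sin L_s = sin 46.80° × sin 4.3° = 0.05466, so δ = +3.133°.
cos h₀ = −tan(-25.1°) tan(+3.133°) = 0.0256, h₀ = 1.5452 rad.
Bracket: h₀ sin ϕ sin δ + cos ϕ cos δ sin h₀ = 1.5452×-0.42420×0.05466 + 0.90557×0.99851×0.99967 = -0.035828 + 0.903922 = 0.868094.
Q̄ = (S_0/π) × [bracket] = (1710/π) × 0.868094 = 472.51 W/m².
Ratio Q̄_A / Q̄_B = 193.26 / 472.51 = 0.4090.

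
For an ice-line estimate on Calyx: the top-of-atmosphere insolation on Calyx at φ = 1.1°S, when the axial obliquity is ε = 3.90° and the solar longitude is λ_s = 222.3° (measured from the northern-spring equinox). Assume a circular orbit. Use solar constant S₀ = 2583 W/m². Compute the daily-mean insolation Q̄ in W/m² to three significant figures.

Q̄ ≈ 822 W/m²

Solar declination: sin δ = sin ε · sin λ_s = sin 3.90° × sin 222.3° = -0.04578, so δ = -2.624°.
cos H₀ = −tan(-1.1°) tan(-2.624°) = -0.0009, H₀ = 1.5717 rad.
Bracket: H₀ sin φ sin δ + cos φ cos δ sin H₀ = 1.5717×-0.01920×-0.04578 + 0.99982×0.99895×1.00000 = 0.001381 + 0.998770 = 1.000151.
Q̄ = (S₀/π) × [bracket] = (2583/π) × 1.000151 = 822.3 W/m².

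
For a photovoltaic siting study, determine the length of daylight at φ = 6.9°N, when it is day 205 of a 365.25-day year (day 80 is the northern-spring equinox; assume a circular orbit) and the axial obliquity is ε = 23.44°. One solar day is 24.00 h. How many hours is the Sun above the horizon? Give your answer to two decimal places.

12.33 h

Solar longitude: λ_s = 360° × (205 − 80)/365.25 = 123.203°.
sin δ = sin 23.44° × sin 123.203° = 0.33284, so δ = +19.441°.
cos H₀ = −tan φ · tan δ = −tan(+6.9°) × tan(+19.441°) = -0.0427, so H₀ = 1.6135 rad = 92.45°.
Daylight = 2H₀/(2π) × 24.00 h = (1.6135/π) × 24.00 = 12.33 h.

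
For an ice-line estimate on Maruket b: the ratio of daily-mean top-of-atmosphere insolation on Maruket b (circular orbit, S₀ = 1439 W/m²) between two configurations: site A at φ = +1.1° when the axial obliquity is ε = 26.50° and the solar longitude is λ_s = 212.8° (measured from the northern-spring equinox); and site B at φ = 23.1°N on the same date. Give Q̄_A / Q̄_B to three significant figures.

— Configuration A (φ=+1.1°):
Solar declination: sin δ = sin ε · sin λ_s = sin 26.50° × sin 212.8° = -0.24171, so δ = -13.987°.
cos H₀ = −tan(+1.1°) tan(-13.987°) = 0.0048, H₀ = 1.5660 rad.
Bracket: H₀ sin φ sin δ + cos φ cos δ sin H₀ = 1.5660×0.01920×-0.24171 + 0.99982×0.97035×0.99999 = -0.007268 + 0.970166 = 0.962898.
Q̄ = (S₀/π) × [bracket] = (1439/π) × 0.962898 = 441.05 W/m².
— Configuration B (φ=+23.1°):
cos H₀ = −tan(+23.1°) tan(-13.987°) = 0.1062, H₀ = 1.4643 rad.
Bracket: H₀ sin φ sin δ + cos φ cos δ sin H₀ = 1.4643×0.39234×-0.24171 + 0.91982×0.97035×0.99434 = -0.138863 + 0.887496 = 0.748633.
Q̄ = (S₀/π) × [bracket] = (1439/π) × 0.748633 = 342.91 W/m².
Ratio Q̄_A / Q̄_B = 441.05 / 342.91 = 1.286.

Q̄_A / Q̄_B ≈ 1.29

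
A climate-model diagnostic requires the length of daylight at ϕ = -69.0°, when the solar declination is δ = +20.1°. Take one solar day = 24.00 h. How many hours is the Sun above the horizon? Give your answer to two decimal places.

2.34 h

cos h₀ = −tan ϕ · tan δ = −tan(-69.0°) × tan(+20.100°) = 0.9533, so h₀ = 0.3067 rad = 17.57°.
Daylight = 2h₀/(2π) × 24.00 h = (0.3067/π) × 24.00 = 2.34 h.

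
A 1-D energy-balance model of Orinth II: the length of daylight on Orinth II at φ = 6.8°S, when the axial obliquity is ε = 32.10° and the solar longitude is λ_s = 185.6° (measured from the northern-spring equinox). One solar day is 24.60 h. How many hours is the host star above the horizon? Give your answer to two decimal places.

12.35 h

Solar declination: sin δ = sin ε · sin λ_s = sin 32.10° × sin 185.6° = -0.05186, so δ = -2.972°.
cos H₀ = −tan φ · tan δ = −tan(-6.8°) × tan(-2.972°) = -0.0062, so H₀ = 1.5770 rad = 90.35°.
Daylight = 2H₀/(2π) × 24.60 h = (1.5770/π) × 24.60 = 12.35 h.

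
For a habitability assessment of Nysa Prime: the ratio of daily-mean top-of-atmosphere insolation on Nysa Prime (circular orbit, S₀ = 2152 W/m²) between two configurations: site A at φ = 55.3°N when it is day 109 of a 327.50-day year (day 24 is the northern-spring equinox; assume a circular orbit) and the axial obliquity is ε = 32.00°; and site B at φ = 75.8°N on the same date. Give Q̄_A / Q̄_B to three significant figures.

— Configuration A (φ=+55.3°):
Solar longitude: λ_s = 360° × (109 − 24)/327.50 = 93.435°.
sin δ = sin 32.00° × sin 93.435° = 0.52897, so δ = +31.936°.
cos H₀ = −tan(+55.3°) tan(+31.936°) = -0.9002, H₀ = 2.6910 rad.
Bracket: H₀ sin φ sin δ + cos φ cos δ sin H₀ = 2.6910×0.82214×0.52897 + 0.56928×0.84864×0.43553 = 1.170282 + 0.210411 = 1.380693.
Q̄ = (S₀/π) × [bracket] = (2152/π) × 1.380693 = 945.78 W/m².
— Configuration B (φ=+75.8°):
cos H₀ = −tan(+75.8°) tan(+31.936°) = -2.4633 ≤ −1 ⇒ polar day, H₀ = π.
Bracket: H₀ sin φ sin δ + cos φ cos δ sin H₀ = 3.1416×0.96945×0.52897 + 0.24531×0.84864×0.00000 = 1.611044 + 0.000000 = 1.611044.
Q̄ = (S₀/π) × [bracket] = (2152/π) × 1.611044 = 1103.6 W/m².
Ratio Q̄_A / Q̄_B = 945.78 / 1103.6 = 0.8570.

Q̄_A / Q̄_B ≈ 0.857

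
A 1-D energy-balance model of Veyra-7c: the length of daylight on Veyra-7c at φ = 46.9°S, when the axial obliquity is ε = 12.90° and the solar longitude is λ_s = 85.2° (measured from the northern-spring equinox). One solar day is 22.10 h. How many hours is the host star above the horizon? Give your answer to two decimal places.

9.32 h

Solar declination: sin δ = sin ε · sin λ_s = sin 12.90° × sin 85.2° = 0.22247, so δ = +12.854°.
cos H₀ = −tan φ · tan δ = −tan(-46.9°) × tan(+12.854°) = 0.2438, so H₀ = 1.3245 rad = 75.89°.
Daylight = 2H₀/(2π) × 22.10 h = (1.3245/π) × 22.10 = 9.32 h.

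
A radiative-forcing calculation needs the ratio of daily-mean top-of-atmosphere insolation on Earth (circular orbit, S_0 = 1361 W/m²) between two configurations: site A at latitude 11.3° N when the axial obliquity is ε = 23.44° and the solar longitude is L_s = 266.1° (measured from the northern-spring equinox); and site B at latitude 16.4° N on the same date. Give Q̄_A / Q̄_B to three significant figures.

— Configuration A (ϕ=+11.3°):
Solar declination: sin δ = sin ε · sin L_s = sin 23.44° × sin 266.1° = -0.39687, so δ = -23.382°.
cos h₀ = −tan(+11.3°) tan(-23.382°) = 0.0864, h₀ = 1.4843 rad.
Bracket: h₀ sin ϕ sin δ + cos ϕ cos δ sin h₀ = 1.4843×0.19595×-0.39687 + 0.98061×0.91788×0.99626 = -0.115429 + 0.896716 = 0.781287.
Q̄ = (S_0/π) × [bracket] = (1361/π) × 0.781287 = 338.47 W/m².
— Configuration B (ϕ=+16.4°):
cos h₀ = −tan(+16.4°) tan(-23.382°) = 0.1273, h₀ = 1.4432 rad.
Bracket: h₀ sin ϕ sin δ + cos ϕ cos δ sin h₀ = 1.4432×0.28234×-0.39687 + 0.95931×0.91788×0.99187 = -0.161714 + 0.873373 = 0.711659.
Q̄ = (S_0/π) × [bracket] = (1361/π) × 0.711659 = 308.30 W/m².
Ratio Q̄_A / Q̄_B = 338.47 / 308.30 = 1.098.

Q̄_A / Q̄_B ≈ 1.10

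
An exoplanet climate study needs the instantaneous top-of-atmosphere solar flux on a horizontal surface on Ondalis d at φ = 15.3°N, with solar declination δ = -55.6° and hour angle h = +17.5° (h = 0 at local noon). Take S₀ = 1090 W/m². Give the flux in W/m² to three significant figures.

329 W/m²

cos θ_z = sin φ sin δ + cos φ cos δ cos h = -0.217725 + 0.519721 = 0.301996.
Flux = S₀ · cos θ_z = 1090 × 0.301996 = 329.2 W/m².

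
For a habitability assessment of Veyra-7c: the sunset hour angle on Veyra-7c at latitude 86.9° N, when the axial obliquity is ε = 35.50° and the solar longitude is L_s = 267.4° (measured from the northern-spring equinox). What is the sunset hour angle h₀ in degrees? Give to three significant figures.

h₀ = 0.00°

Solar declination: sin δ = sin ε · sin L_s = sin 35.50° × sin 267.4° = -0.58011, so δ = -35.458°.
cos h₀ = −tan ϕ · tan δ = 13.1501 ≥ 1, so the host star never rises (polar night) and h₀ = 0.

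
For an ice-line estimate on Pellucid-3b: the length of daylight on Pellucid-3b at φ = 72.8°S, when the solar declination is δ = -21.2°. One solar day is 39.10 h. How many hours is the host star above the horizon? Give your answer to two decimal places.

Sunrise equation: cos H₀ = −tan φ · tan δ = -1.2530 ≤ −1, so the host star never sets (polar day) and H₀ = π.
Daylight = 2H₀/(2π) × 39.10 h = (3.1416/π) × 39.10 = 39.10 h.

39.10 h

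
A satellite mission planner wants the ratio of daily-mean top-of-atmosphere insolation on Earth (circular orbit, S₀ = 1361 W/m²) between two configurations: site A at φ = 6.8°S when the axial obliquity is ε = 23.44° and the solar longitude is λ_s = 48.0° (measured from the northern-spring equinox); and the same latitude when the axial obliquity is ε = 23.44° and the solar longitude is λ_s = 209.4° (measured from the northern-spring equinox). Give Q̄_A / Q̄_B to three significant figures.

Q̄_A / Q̄_B ≈ 0.885

— Configuration A (φ=-6.8°):
Solar declination: sin δ = sin ε · sin λ_s = sin 23.44° × sin 48.0° = 0.29561, so δ = +17.194°.
cos H₀ = −tan(-6.8°) tan(+17.194°) = 0.0369, H₀ = 1.5339 rad.
Bracket: H₀ sin φ sin δ + cos φ cos δ sin H₀ = 1.5339×-0.11840×0.29561 + 0.99297×0.95531×0.99932 = -0.053687 + 0.947949 = 0.894262.
Q̄ = (S₀/π) × [bracket] = (1361/π) × 0.894262 = 387.41 W/m².
— Configuration B (φ=-6.8°):
Solar declination: sin δ = sin ε · sin λ_s = sin 23.44° × sin 209.4° = -0.19528, so δ = -11.261°.
cos H₀ = −tan(-6.8°) tan(-11.261°) = -0.0237, H₀ = 1.5945 rad.
Bracket: H₀ sin φ sin δ + cos φ cos δ sin H₀ = 1.5945×-0.11840×-0.19528 + 0.99297×0.98075×0.99972 = 0.036867 + 0.973583 = 1.010450.
Q̄ = (S₀/π) × [bracket] = (1361/π) × 1.010450 = 437.75 W/m².
Ratio Q̄_A / Q̄_B = 387.41 / 437.75 = 0.8850.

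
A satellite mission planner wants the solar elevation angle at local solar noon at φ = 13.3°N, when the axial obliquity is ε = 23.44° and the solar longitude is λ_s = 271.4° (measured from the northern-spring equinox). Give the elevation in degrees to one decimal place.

Solar declination: sin δ = sin ε · sin λ_s = sin 23.44° × sin 271.4° = -0.39767, so δ = -23.433°.
At local noon the hour angle is zero, so the zenith angle equals |φ − δ| = |+13.3° − (-23.433°)| = 36.733°.
Elevation = 90° − 36.733° = 53.3°.

53.3°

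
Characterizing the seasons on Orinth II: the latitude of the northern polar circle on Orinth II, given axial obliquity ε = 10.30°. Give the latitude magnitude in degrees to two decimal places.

The polar circle is the lowest latitude that experiences at least one full rotation of continuous daylight at the northern-summer solstice; it lies at |ϕ| = 90° − ε = 90° − 10.30° = 79.70°.

79.70°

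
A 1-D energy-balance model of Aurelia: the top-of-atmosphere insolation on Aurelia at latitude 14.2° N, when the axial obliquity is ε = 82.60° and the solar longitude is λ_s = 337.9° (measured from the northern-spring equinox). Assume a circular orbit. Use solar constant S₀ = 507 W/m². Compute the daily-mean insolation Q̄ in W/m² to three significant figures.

Q̄ ≈ 123 W/m²

Solar declination: sin δ = sin ε · sin λ_s = sin 82.60° × sin 337.9° = -0.37309, so δ = -21.906°.
cos H₀ = −tan(+14.2°) tan(-21.906°) = 0.1018, H₀ = 1.4689 rad.
Bracket: H₀ sin φ sin δ + cos φ cos δ sin H₀ = 1.4689×0.24531×-0.37309 + 0.96945×0.92779×0.99481 = -0.134438 + 0.894778 = 0.760340.
Q̄ = (S₀/π) × [bracket] = (507/π) × 0.760340 = 122.7 W/m².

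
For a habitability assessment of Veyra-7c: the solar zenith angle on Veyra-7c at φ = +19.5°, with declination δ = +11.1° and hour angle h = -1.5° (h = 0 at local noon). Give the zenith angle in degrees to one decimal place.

cos θ_z = sin φ sin δ + cos φ cos δ cos h = 0.064265 + 0.924690 = 0.988955.
θ_z = arccos(0.988955) = 8.5°.

θ_z = 8.5°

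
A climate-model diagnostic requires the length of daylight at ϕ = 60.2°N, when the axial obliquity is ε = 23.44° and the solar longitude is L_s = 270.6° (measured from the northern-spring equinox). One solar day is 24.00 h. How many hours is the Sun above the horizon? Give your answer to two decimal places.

Solar declination: sin δ = sin ε · sin L_s = sin 23.44° × sin 270.6° = -0.39777, so δ = -23.439°.
cos h₀ = −tan ϕ · tan δ = −tan(+60.2°) × tan(-23.439°) = 0.7570, so h₀ = 0.7121 rad = 40.80°.
Daylight = 2h₀/(2π) × 24.00 h = (0.7121/π) × 24.00 = 5.44 h.

5.44 h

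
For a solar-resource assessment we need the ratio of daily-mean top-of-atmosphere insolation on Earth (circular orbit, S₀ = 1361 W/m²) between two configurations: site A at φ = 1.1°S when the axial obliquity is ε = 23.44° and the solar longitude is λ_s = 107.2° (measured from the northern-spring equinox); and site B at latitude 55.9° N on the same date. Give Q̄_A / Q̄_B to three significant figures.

Q̄_A / Q̄_B ≈ 0.822

— Configuration A (φ=-1.1°):
Solar declination: sin δ = sin ε · sin λ_s = sin 23.44° × sin 107.2° = 0.38000, so δ = +22.334°.
cos H₀ = −tan(-1.1°) tan(+22.334°) = 0.0079, H₀ = 1.5629 rad.
Bracket: H₀ sin φ sin δ + cos φ cos δ sin H₀ = 1.5629×-0.01920×0.38000 + 0.99982×0.92499×0.99997 = -0.011403 + 0.924796 = 0.913393.
Q̄ = (S₀/π) × [bracket] = (1361/π) × 0.913393 = 395.70 W/m².
— Configuration B (φ=+55.9°):
cos H₀ = −tan(+55.9°) tan(+22.334°) = -0.6068, H₀ = 2.2228 rad.
Bracket: H₀ sin φ sin δ + cos φ cos δ sin H₀ = 2.2228×0.82806×0.38000 + 0.56064×0.92499×0.79488 = 0.699432 + 0.412214 = 1.111646.
Q̄ = (S₀/π) × [bracket] = (1361/π) × 1.111646 = 481.59 W/m².
Ratio Q̄_A / Q̄_B = 395.70 / 481.59 = 0.8217.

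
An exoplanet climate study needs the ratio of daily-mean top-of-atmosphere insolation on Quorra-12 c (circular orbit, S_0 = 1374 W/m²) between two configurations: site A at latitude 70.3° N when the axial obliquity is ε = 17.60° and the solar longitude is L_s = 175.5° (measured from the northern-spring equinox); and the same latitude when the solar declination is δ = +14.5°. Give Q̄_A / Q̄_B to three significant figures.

— Configuration A (ϕ=+70.3°):
Solar declination: sin δ = sin ε · sin L_s = sin 17.60° × sin 175.5° = 0.02372, so δ = +1.359°.
cos h₀ = −tan(+70.3°) tan(+1.359°) = -0.0663, h₀ = 1.6371 rad.
Bracket: h₀ sin ϕ sin δ + cos ϕ cos δ sin h₀ = 1.6371×0.94147×0.02372 + 0.33710×0.99972×0.99780 = 0.036559 + 0.336264 = 0.372823.
Q̄ = (S_0/π) × [bracket] = (1374/π) × 0.372823 = 163.06 W/m².
— Configuration B (ϕ=+70.3°):
cos h₀ = −tan(+70.3°) tan(+14.500°) = -0.7223, h₀ = 2.3779 rad.
Bracket: h₀ sin ϕ sin δ + cos ϕ cos δ sin h₀ = 2.3779×0.94147×0.25038 + 0.33710×0.96815×0.69159 = 0.560531 + 0.225710 = 0.786241.
Q̄ = (S_0/π) × [bracket] = (1374/π) × 0.786241 = 343.87 W/m².
Ratio Q̄_A / Q̄_B = 163.06 / 343.87 = 0.4742.

Q̄_A / Q̄_B ≈ 0.474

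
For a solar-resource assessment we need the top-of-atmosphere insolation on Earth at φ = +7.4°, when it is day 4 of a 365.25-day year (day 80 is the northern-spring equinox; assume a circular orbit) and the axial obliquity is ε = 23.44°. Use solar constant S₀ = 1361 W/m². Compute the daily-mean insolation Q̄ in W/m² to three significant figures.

Solar longitude: λ_s = 360° × (4 − 80)/365.25 = -74.908°, i.e. -74.908° + 360° = 285.092°.
sin δ = sin 23.44° × sin 285.092° = -0.38407, so δ = -22.586°.
cos H₀ = −tan(+7.4°) tan(-22.586°) = 0.0540, H₀ = 1.5167 rad.
Bracket: H₀ sin φ sin δ + cos φ cos δ sin H₀ = 1.5167×0.12880×-0.38407 + 0.99167×0.92330×0.99854 = -0.075028 + 0.914272 = 0.839244.
Q̄ = (S₀/π) × [bracket] = (1361/π) × 0.839244 = 363.6 W/m².

Q̄ ≈ 364 W/m²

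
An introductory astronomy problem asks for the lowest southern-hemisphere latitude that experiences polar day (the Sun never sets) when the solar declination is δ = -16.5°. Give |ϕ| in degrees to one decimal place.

Polar day requires cos h₀ = −tan ϕ tan δ ≤ −1, i.e. tan ϕ tan δ ≥ 1.
The boundary is |tan ϕ| · |tan δ| = 1, so |ϕ| = 90° − |δ| = 90° − 16.5° = 73.5° in the southern hemisphere.

|ϕ| = 73.5°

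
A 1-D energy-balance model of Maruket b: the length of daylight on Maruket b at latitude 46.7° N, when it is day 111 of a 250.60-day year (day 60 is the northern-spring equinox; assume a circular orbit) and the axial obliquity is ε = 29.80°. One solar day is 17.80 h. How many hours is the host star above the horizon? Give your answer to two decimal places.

12.37 h

Solar longitude: λ_s = 360° × (111 − 60)/250.60 = 73.264°.
sin δ = sin 29.80° × sin 73.264° = 0.47592, so δ = +28.419°.
cos H₀ = −tan φ · tan δ = −tan(+46.7°) × tan(+28.419°) = -0.5742, so H₀ = 2.1825 rad = 125.05°.
Daylight = 2H₀/(2π) × 17.80 h = (2.1825/π) × 17.80 = 12.37 h.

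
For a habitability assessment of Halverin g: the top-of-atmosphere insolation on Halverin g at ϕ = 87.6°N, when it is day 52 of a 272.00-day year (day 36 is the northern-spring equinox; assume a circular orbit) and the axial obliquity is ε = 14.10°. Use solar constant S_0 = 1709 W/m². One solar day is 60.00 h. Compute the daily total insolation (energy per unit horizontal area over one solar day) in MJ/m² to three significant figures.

32.5 MJ/m²

Solar longitude: L_s = 360° × (52 − 36)/272.00 = 21.176°.
sin δ = sin 14.10° × sin 21.176° = 0.08800, so δ = +5.049°.
cos h₀ = −tan(+87.6°) tan(+5.049°) = -2.1079 ≤ −1 ⇒ polar day, h₀ = π.
Bracket: h₀ sin ϕ sin δ + cos ϕ cos δ sin h₀ = 3.1416×0.99912×0.08800 + 0.04188×0.99612×0.00000 = 0.276218 + 0.000000 = 0.276218.
Q̄ = (S_0/π) × [bracket] = (1709/π) × 0.276218 = 150.26 W/m².
Daily total = Q̄ × 60.00 h × 3600 s/h = 150.26 × 60.00 × 3600 / 10⁶ = 32.46 MJ/m².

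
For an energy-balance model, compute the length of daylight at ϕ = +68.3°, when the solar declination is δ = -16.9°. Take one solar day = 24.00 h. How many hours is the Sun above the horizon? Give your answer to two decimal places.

5.36 h

cos h₀ = −tan ϕ · tan δ = −tan(+68.3°) × tan(-16.900°) = 0.7635, so h₀ = 0.7021 rad = 40.23°.
Daylight = 2h₀/(2π) × 24.00 h = (0.7021/π) × 24.00 = 5.36 h.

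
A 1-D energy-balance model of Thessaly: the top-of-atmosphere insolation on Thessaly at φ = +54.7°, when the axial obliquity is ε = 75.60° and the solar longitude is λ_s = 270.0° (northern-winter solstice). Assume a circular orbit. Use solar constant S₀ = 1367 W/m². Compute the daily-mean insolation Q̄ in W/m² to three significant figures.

Q̄ ≈ 0.00 W/m²

Solar declination: sin δ = sin ε · sin λ_s = sin 75.60° × sin 270.0° = -0.96858, so δ = -75.600°.
cos H₀ = −tan(+54.7°) tan(-75.600°) = 5.5007 ≥ 1 ⇒ polar night, H₀ = 0 and Q̄ = 0.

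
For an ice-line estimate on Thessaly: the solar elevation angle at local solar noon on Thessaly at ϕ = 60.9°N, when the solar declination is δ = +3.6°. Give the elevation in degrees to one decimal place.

At local noon the hour angle is zero, so the zenith angle equals |ϕ − δ| = |+60.9° − (+3.600°)| = 57.300°.
Elevation = 90° − 57.300° = 32.7°.

32.7°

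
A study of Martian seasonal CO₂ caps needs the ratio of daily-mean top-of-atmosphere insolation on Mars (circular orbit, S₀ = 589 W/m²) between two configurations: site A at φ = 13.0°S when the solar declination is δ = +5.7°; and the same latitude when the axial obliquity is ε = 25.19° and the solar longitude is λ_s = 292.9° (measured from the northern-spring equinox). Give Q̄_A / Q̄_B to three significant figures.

— Configuration A (φ=-13.0°):
cos H₀ = −tan(-13.0°) tan(+5.700°) = 0.0230, H₀ = 1.5478 rad.
Bracket: H₀ sin φ sin δ + cos φ cos δ sin H₀ = 1.5478×-0.22495×0.09932 + 0.97437×0.99506×0.99973 = -0.034581 + 0.969295 = 0.934714.
Q̄ = (S₀/π) × [bracket] = (589/π) × 0.934714 = 175.24 W/m².
— Configuration B (φ=-13.0°):
Solar declination: sin δ = sin ε · sin λ_s = sin 25.19° × sin 292.9° = -0.39208, so δ = -23.084°.
cos H₀ = −tan(-13.0°) tan(-23.084°) = -0.0984, H₀ = 1.6694 rad.
Bracket: H₀ sin φ sin δ + cos φ cos δ sin H₀ = 1.6694×-0.22495×-0.39208 + 0.97437×0.91993×0.99515 = 0.147238 + 0.892005 = 1.039243.
Q̄ = (S₀/π) × [bracket] = (589/π) × 1.039243 = 194.84 W/m².
Ratio Q̄_A / Q̄_B = 175.24 / 194.84 = 0.8994.

Q̄_A / Q̄_B ≈ 0.899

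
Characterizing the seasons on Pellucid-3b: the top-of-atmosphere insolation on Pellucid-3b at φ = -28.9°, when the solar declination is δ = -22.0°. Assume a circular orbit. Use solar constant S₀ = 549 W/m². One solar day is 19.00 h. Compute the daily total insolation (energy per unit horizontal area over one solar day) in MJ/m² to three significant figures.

13.3 MJ/m²

cos H₀ = −tan(-28.9°) tan(-22.000°) = -0.2230, H₀ = 1.7957 rad.
Bracket: H₀ sin φ sin δ + cos φ cos δ sin H₀ = 1.7957×-0.48328×-0.37461 + 0.87546×0.92718×0.97481 = 0.325096 + 0.791262 = 1.116358.
Q̄ = (S₀/π) × [bracket] = (549/π) × 1.116358 = 195.09 W/m².
Daily total = Q̄ × 19.00 h × 3600 s/h = 195.09 × 19.00 × 3600 / 10⁶ = 13.34 MJ/m².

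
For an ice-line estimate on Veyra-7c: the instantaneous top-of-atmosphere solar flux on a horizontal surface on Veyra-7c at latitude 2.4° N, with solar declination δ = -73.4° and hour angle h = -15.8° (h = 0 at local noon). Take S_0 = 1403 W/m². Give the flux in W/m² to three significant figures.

cos θ_z = sin ϕ sin δ + cos ϕ cos δ cos h = -0.040130 + 0.274653 = 0.234523.
Flux = S_0 · cos θ_z = 1403 × 0.234523 = 329.0 W/m².

329 W/m²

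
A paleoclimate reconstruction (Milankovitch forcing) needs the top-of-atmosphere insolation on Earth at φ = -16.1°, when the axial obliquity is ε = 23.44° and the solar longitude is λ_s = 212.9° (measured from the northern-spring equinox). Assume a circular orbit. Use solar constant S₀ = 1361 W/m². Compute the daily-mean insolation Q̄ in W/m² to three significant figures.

Q̄ ≈ 448 W/m²

Solar declination: sin δ = sin ε · sin λ_s = sin 23.44° × sin 212.9° = -0.21607, so δ = -12.478°.
cos H₀ = −tan(-16.1°) tan(-12.478°) = -0.0639, H₀ = 1.6347 rad.
Bracket: H₀ sin φ sin δ + cos φ cos δ sin H₀ = 1.6347×-0.27731×-0.21607 + 0.96078×0.97638×0.99796 = 0.097949 + 0.936173 = 1.034122.
Q̄ = (S₀/π) × [bracket] = (1361/π) × 1.034122 = 448.0 W/m².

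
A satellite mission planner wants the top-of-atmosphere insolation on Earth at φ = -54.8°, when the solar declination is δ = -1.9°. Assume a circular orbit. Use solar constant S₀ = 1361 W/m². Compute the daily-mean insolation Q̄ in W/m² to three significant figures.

Q̄ ≈ 268 W/m²

cos H₀ = −tan(-54.8°) tan(-1.900°) = -0.0470, H₀ = 1.6178 rad.
Bracket: H₀ sin φ sin δ + cos φ cos δ sin H₀ = 1.6178×-0.81714×-0.03316 + 0.57643×0.99945×0.99889 = 0.043836 + 0.575473 = 0.619309.
Q̄ = (S₀/π) × [bracket] = (1361/π) × 0.619309 = 268.3 W/m².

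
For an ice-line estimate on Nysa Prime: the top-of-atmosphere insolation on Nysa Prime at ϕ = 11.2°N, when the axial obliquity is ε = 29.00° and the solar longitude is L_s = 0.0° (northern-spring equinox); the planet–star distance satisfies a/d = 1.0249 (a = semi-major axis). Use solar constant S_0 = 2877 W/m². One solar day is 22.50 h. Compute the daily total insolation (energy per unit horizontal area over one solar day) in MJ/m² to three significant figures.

Solar declination: sin δ = sin ε · sin L_s = sin 29.00° × sin 0.0° = 0.00000, so δ = +0.000°.
cos h₀ = −tan(+11.2°) tan(+0.000°) = -0.0000, h₀ = 1.5708 rad.
Bracket: h₀ sin ϕ sin δ + cos ϕ cos δ sin h₀ = 1.5708×0.19423×0.00000 + 0.98096×1.00000×1.00000 = 0.000000 + 0.980960 = 0.980960.
Inverse-square distance factor (a/d)² = 1.0249² = 1.050420.
Q̄ = (S_0/π) × 1.050420 × [bracket] = (2877/π) × 1.050420 × 0.980960 = 943.64 W/m².
Daily total = Q̄ × 22.50 h × 3600 s/h = 943.64 × 22.50 × 3600 / 10⁶ = 76.43 MJ/m².

76.4 MJ/m²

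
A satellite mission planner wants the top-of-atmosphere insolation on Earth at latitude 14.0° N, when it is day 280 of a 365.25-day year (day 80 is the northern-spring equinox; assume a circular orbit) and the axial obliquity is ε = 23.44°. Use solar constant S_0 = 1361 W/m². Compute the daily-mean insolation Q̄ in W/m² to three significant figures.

Solar longitude: L_s = 360° × (280 − 80)/365.25 = 197.125°.
sin δ = sin 23.44° × sin 197.125° = -0.11713, so δ = -6.727°.
cos h₀ = −tan(+14.0°) tan(-6.727°) = 0.0294, h₀ = 1.5414 rad.
Bracket: h₀ sin ϕ sin δ + cos ϕ cos δ sin h₀ = 1.5414×0.24192×-0.11713 + 0.97030×0.99312×0.99957 = -0.043677 + 0.963210 = 0.919533.
Q̄ = (S_0/π) × [bracket] = (1361/π) × 0.919533 = 398.4 W/m².

Q̄ ≈ 398 W/m²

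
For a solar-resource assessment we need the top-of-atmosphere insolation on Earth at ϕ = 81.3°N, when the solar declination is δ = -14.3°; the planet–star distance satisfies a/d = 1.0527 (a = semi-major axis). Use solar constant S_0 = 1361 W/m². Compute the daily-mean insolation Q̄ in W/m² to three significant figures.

cos h₀ = −tan(+81.3°) tan(-14.300°) = 1.6658 ≥ 1 ⇒ polar night, h₀ = 0 and Q̄ = 0.
Inverse-square distance factor (a/d)² = 1.0527² = 1.108177.

Q̄ ≈ 0.00 W/m²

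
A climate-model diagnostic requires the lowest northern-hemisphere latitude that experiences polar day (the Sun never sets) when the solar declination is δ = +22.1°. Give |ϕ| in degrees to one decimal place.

Polar day requires cos h₀ = −tan ϕ tan δ ≤ −1, i.e. tan ϕ tan δ ≥ 1.
The boundary is |tan ϕ| · |tan δ| = 1, so |ϕ| = 90° − |δ| = 90° − 22.1° = 67.9° in the northern hemisphere.

|ϕ| = 67.9°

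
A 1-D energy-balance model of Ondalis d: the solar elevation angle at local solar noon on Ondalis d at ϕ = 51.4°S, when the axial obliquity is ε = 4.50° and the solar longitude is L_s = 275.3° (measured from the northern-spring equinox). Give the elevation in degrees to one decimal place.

Solar declination: sin δ = sin ε · sin L_s = sin 4.50° × sin 275.3° = -0.07812, so δ = -4.481°.
At local noon the hour angle is zero, so the zenith angle equals |ϕ − δ| = |-51.4° − (-4.481°)| = 46.919°.
Elevation = 90° − 46.919° = 43.1°.

43.1°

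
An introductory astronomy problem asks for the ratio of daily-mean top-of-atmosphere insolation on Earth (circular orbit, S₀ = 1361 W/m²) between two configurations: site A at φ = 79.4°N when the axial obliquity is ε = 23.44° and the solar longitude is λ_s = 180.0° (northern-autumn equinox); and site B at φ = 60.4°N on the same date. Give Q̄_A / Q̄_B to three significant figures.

— Configuration A (φ=+79.4°):
Solar declination: sin δ = sin ε · sin λ_s = sin 23.44° × sin 180.0° = 0.00000, so δ = +0.000°.
cos H₀ = −tan(+79.4°) tan(+0.000°) = -0.0000, H₀ = 1.5708 rad.
Bracket: H₀ sin φ sin δ + cos φ cos δ sin H₀ = 1.5708×0.98294×0.00000 + 0.18395×1.00000×1.00000 = 0.000000 + 0.183950 = 0.183950.
Q̄ = (S₀/π) × [bracket] = (1361/π) × 0.183950 = 79.691 W/m².
— Configuration B (φ=+60.4°):
cos H₀ = −tan(+60.4°) tan(+0.000°) = -0.0000, H₀ = 1.5708 rad.
Bracket: H₀ sin φ sin δ + cos φ cos δ sin H₀ = 1.5708×0.86949×0.00000 + 0.49394×1.00000×1.00000 = 0.000000 + 0.493940 = 0.493940.
Q̄ = (S₀/π) × [bracket] = (1361/π) × 0.493940 = 213.98 W/m².
Ratio Q̄_A / Q̄_B = 79.691 / 213.98 = 0.3724.

Q̄_A / Q̄_B ≈ 0.372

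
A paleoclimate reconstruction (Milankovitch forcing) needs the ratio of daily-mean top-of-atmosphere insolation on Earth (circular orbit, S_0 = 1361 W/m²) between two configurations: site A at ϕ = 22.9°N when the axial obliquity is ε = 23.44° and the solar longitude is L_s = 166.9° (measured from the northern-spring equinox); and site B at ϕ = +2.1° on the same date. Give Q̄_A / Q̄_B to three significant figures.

— Configuration A (ϕ=+22.9°):
Solar declination: sin δ = sin ε · sin L_s = sin 23.44° × sin 166.9° = 0.09016, so δ = +5.173°.
cos h₀ = −tan(+22.9°) tan(+5.173°) = -0.0382, h₀ = 1.6090 rad.
Bracket: h₀ sin ϕ sin δ + cos ϕ cos δ sin h₀ = 1.6090×0.38912×0.09016 + 0.92119×0.99593×0.99927 = 0.056449 + 0.916771 = 0.973220.
Q̄ = (S_0/π) × [bracket] = (1361/π) × 0.973220 = 421.62 W/m².
— Configuration B (ϕ=+2.1°):
cos h₀ = −tan(+2.1°) tan(+5.173°) = -0.0033, h₀ = 1.5741 rad.
Bracket: h₀ sin ϕ sin δ + cos ϕ cos δ sin h₀ = 1.5741×0.03664×0.09016 + 0.99933×0.99593×0.99999 = 0.005200 + 0.995253 = 1.000453.
Q̄ = (S_0/π) × [bracket] = (1361/π) × 1.000453 = 433.42 W/m².
Ratio Q̄_A / Q̄_B = 421.62 / 433.42 = 0.9728.

Q̄_A / Q̄_B ≈ 0.973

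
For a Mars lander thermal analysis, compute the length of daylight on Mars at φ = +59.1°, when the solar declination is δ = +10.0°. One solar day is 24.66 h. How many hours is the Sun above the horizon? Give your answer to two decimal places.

cos H₀ = −tan φ · tan δ = −tan(+59.1°) × tan(+10.000°) = -0.2946, so H₀ = 1.8699 rad = 107.13°.
Daylight = 2H₀/(2π) × 24.66 h = (1.8699/π) × 24.66 = 14.68 h.

14.68 h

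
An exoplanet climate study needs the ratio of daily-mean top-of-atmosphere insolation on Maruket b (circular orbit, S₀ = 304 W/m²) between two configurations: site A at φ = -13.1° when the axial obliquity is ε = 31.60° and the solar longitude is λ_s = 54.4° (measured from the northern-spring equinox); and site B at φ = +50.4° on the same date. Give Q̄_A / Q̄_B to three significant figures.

Q̄_A / Q̄_B ≈ 0.618

— Configuration A (φ=-13.1°):
Solar declination: sin δ = sin ε · sin λ_s = sin 31.60° × sin 54.4° = 0.42605, so δ = +25.217°.
cos H₀ = −tan(-13.1°) tan(+25.217°) = 0.1096, H₀ = 1.4610 rad.
Bracket: H₀ sin φ sin δ + cos φ cos δ sin H₀ = 1.4610×-0.22665×0.42605 + 0.97398×0.90470×0.99398 = -0.141080 + 0.875855 = 0.734775.
Q̄ = (S₀/π) × [bracket] = (304/π) × 0.734775 = 71.101 W/m².
— Configuration B (φ=+50.4°):
cos H₀ = −tan(+50.4°) tan(+25.217°) = -0.5693, H₀ = 2.1764 rad.
Bracket: H₀ sin φ sin δ + cos φ cos δ sin H₀ = 2.1764×0.77051×0.42605 + 0.63742×0.90470×0.82216 = 0.714459 + 0.474118 = 1.188577.
Q̄ = (S₀/π) × [bracket] = (304/π) × 1.188577 = 115.01 W/m².
Ratio Q̄_A / Q̄_B = 71.101 / 115.01 = 0.6182.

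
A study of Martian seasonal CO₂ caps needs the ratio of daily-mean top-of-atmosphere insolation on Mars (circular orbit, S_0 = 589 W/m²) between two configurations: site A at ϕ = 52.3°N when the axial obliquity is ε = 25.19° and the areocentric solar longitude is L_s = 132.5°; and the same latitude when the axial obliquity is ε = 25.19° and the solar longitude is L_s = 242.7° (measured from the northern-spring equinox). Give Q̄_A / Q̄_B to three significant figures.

— Configuration A (ϕ=+52.3°):
sin δ = sin 25.19° × sin 132.5° = 0.31380, so δ = +18.288°.
cos h₀ = −tan(+52.3°) tan(+18.288°) = -0.4276, h₀ = 2.0126 rad.
Bracket: h₀ sin ϕ sin δ + cos ϕ cos δ sin h₀ = 2.0126×0.79122×0.31380 + 0.61153×0.94949×0.90396 = 0.499698 + 0.524877 = 1.024575.
Q̄ = (S_0/π) × [bracket] = (589/π) × 1.024575 = 192.09 W/m².
— Configuration B (ϕ=+52.3°):
Solar declination: sin δ = sin ε · sin L_s = sin 25.19° × sin 242.7° = -0.37821, so δ = -22.223°.
cos h₀ = −tan(+52.3°) tan(-22.223°) = 0.5286, h₀ = 1.0138 rad.
Bracket: h₀ sin ϕ sin δ + cos ϕ cos δ sin h₀ = 1.0138×0.79122×-0.37821 + 0.61153×0.92572×0.84886 = -0.303377 + 0.480544 = 0.177167.
Q̄ = (S_0/π) × [bracket] = (589/π) × 0.177167 = 33.216 W/m².
Ratio Q̄_A / Q̄_B = 192.09 / 33.216 = 5.783.

Q̄_A / Q̄_B ≈ 5.78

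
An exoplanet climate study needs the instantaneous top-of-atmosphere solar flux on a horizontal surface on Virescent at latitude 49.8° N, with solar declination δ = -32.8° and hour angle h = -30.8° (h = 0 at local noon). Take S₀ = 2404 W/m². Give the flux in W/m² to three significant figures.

126 W/m²

cos θ_z = sin φ sin δ + cos φ cos δ cos h = -0.413755 + 0.466029 = 0.052274.
Flux = S₀ · cos θ_z = 2404 × 0.052274 = 125.7 W/m².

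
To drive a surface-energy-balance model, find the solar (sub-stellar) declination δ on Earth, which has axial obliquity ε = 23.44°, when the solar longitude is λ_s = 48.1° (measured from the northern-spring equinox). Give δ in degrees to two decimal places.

sin δ = sin ε · sin λ_s = sin 23.44° × sin 48.1° = 0.296079.
δ = arcsin(0.296079) = +17.22°.

δ = +17.22°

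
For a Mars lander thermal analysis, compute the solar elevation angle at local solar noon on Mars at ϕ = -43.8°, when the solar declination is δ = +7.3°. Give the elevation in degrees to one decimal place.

At local noon the hour angle is zero, so the zenith angle equals |ϕ − δ| = |-43.8° − (+7.300°)| = 51.100°.
Elevation = 90° − 51.100° = 38.9°.

38.9°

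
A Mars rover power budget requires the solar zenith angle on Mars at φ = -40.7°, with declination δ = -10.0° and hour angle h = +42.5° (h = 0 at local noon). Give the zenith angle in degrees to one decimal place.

θ_z = 48.4°

cos θ_z = sin φ sin δ + cos φ cos δ cos h = 0.113236 + 0.550463 = 0.663699.
θ_z = arccos(0.663699) = 48.4°.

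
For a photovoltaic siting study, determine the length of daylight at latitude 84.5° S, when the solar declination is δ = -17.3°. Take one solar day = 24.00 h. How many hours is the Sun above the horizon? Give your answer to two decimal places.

Sunrise equation: cos H₀ = −tan φ · tan δ = -3.2347 ≤ −1, so the Sun never sets (polar day) and H₀ = π.
Daylight = 2H₀/(2π) × 24.00 h = (3.1416/π) × 24.00 = 24.00 h.

24.00 h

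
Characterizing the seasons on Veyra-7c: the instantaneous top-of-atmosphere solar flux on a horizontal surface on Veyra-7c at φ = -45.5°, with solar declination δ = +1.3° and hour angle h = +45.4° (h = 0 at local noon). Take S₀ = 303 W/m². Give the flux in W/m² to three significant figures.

144 W/m²

cos θ_z = sin φ sin δ + cos φ cos δ cos h = -0.016182 + 0.492019 = 0.475837.
Flux = S₀ · cos θ_z = 303 × 0.475837 = 144.2 W/m².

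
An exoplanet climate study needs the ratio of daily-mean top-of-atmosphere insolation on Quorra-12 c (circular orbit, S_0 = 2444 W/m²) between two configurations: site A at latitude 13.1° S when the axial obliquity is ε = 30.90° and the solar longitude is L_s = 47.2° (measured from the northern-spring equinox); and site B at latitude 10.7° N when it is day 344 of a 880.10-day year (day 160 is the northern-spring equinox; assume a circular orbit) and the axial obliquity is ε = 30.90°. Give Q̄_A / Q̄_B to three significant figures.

— Configuration A (ϕ=-13.1°):
Solar declination: sin δ = sin ε · sin L_s = sin 30.90° × sin 47.2° = 0.37680, so δ = +22.136°.
cos h₀ = −tan(-13.1°) tan(+22.136°) = 0.0947, h₀ = 1.4760 rad.
Bracket: h₀ sin ϕ sin δ + cos ϕ cos δ sin h₀ = 1.4760×-0.22665×0.37680 + 0.97398×0.92629×0.99551 = -0.126053 + 0.898137 = 0.772084.
Q̄ = (S_0/π) × [bracket] = (2444/π) × 0.772084 = 600.64 W/m².
— Configuration B (ϕ=+10.7°):
Solar longitude: L_s = 360° × (344 − 160)/880.10 = 75.264°.
sin δ = sin 30.90° × sin 75.264° = 0.49665, so δ = +29.779°.
cos h₀ = −tan(+10.7°) tan(+29.779°) = -0.1081, h₀ = 1.6791 rad.
Bracket: h₀ sin ϕ sin δ + cos ϕ cos δ sin h₀ = 1.6791×0.18567×0.49665 + 0.98261×0.86795×0.99414 = 0.154835 + 0.847859 = 1.002694.
Q̄ = (S_0/π) × [bracket] = (2444/π) × 1.002694 = 780.05 W/m².
Ratio Q̄_A / Q̄_B = 600.64 / 780.05 = 0.7700.

Q̄_A / Q̄_B ≈ 0.770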